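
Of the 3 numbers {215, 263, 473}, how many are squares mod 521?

1

(215/521) = -1 → non-residue.
(263/521) = +1 → QR.
(473/521) = -1 → non-residue.
Total quadratic residues among the 3: 1.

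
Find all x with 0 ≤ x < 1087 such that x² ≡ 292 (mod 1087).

539, 548

Since 1087 ≡ 3 (mod 4), a square root of 292 is 292^((1087+1)/4) = 292^272 mod 1087.
Repeated squaring: 292^2≡478, 292^4≡214, 292^8≡142, 292^16≡598, 292^32≡1068, 292^64≡361, 292^128≡968, 292^256≡30 (mod 1087).
292^272 = 292^(256+16) ≡ 548 (mod 1087).
Check: 548² = 300304 ≡ 292 (mod 1087). The two roots are 539 and 548.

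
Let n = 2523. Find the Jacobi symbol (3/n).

0

Reciprocity: 3 ≡ 3 and 2523 ≡ 3 (mod 4), so (3/2523) = −(2523/3).
Reduce top mod 3: now compute (0/3).
Top reduces to 0: gcd > 1, so the symbol is 0.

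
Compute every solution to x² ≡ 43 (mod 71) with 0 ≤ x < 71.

16, 55

Since 71 ≡ 3 (mod 4), a square root of 43 is 43^((71+1)/4) = 43^18 mod 71.
Repeated squaring: 43^2≡3, 43^4≡9, 43^8≡10, 43^16≡29 (mod 71).
43^18 = 43^(16+2) ≡ 16 (mod 71).
Check: 16² = 256 ≡ 43 (mod 71). The two roots are 16 and 55.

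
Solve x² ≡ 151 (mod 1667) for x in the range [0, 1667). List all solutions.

671, 996

Since 1667 ≡ 3 (mod 4), a square root of 151 is 151^((1667+1)/4) = 151^417 mod 1667.
Repeated squaring: 151^2≡1130, 151^4≡1645, 151^8≡484, 151^16≡876, 151^32≡556, 151^64≡741, 151^128≡638, 151^256≡296 (mod 1667).
151^417 = 151^(256+128+32+1) ≡ 671 (mod 1667).
Check: 671² = 450241 ≡ 151 (mod 1667). The two roots are 671 and 996.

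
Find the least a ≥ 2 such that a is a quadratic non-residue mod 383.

5

(2/383) = +1, so 2 is a residue.
(3/383) = +1, so 3 is a residue.
(4/383) = +1, so 4 is a residue.
(5/383) = −1, so 5 is the smallest positive non-residue mod 383.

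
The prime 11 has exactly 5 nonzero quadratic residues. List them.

Square k = 1,…,5 (k and 11−k give the same square):
1²=1, 2²=4, 3²=9, 4²≡5, 5²≡3 (mod 11).
So the quadratic residues mod 11 are {1, 3, 4, 5, 9}.

1,3,4,5,9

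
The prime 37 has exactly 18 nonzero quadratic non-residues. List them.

2, 5, 6, 8, 13, 14, 15, 17, 18, 19, 20, 22, 23, 24, 29, 31, 32, 35

Square k = 1,…,18 (k and 37−k give the same square):
1²=1, 2²=4, 3²=9, 4²=16, 5²=25, 6²=36, 7²≡12, 8²≡27, 9²≡7, 10²≡26, 11²≡10, 12²≡33, 13²≡21, 14²≡11, 15²≡3, 16²≡34, 17²≡30, 18²≡28 (mod 37).
The residues are {1, 3, 4, 7, 9, 10, 11, 12, 16, 21, 25, 26, 27, 28, 30, 33, 34, 36}; the non-residues are the remaining 18 nonzero classes.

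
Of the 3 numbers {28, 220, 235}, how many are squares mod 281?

1

(28/281) = +1 → QR.
(220/281) = -1 → non-residue.
(235/281) = -1 → non-residue.
Total quadratic residues among the 3: 1.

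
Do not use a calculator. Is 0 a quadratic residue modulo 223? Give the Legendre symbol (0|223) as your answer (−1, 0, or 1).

0

Top reduces to 0: gcd > 1, so the symbol is 0.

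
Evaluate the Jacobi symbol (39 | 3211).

Reciprocity: 39 ≡ 3 and 3211 ≡ 3 (mod 4), so (39/3211) = −(3211/39).
Reduce top mod 39: now compute (13/39).
Reciprocity: 13 ≡ 1 and 39 ≡ 3 (mod 4), so (13/39) = +(39/13).
Reduce top mod 13: now compute (0/13).
Top reduces to 0: gcd > 1, so the symbol is 0.

0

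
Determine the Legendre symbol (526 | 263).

0

First reduce: 526 ≡ 0 (mod 263).
Top reduces to 0: gcd > 1, so the symbol is 0.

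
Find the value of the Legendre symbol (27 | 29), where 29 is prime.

Reciprocity: 27 ≡ 3 and 29 ≡ 1 (mod 4), so (27/29) = +(29/27).
Reduce top mod 27: now compute (2/27).
Pull out 2: since 27 ≡ 3 (mod 8), (2/27) = -1.
Reached (1/27) = 1. Collecting the sign flips along the way, the symbol is -1.

-1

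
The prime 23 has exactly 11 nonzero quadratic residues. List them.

1,2,3,4,6,8,9,12,13,16,18

Square k = 1,…,11 (k and 23−k give the same square):
1²=1, 2²=4, 3²=9, 4²=16, 5²≡2, 6²≡13, 7²≡3, 8²≡18, 9²≡12, 10²≡8, 11²≡6 (mod 23).
So the quadratic residues mod 23 are {1, 2, 3, 4, 6, 8, 9, 12, 13, 16, 18}.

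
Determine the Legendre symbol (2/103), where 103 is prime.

1

Euler's criterion: (2/103) ≡ 2^51 (mod 103).
2^2 ≡ 4 (mod 103)
2^4 ≡ 16 (mod 103)
2^8 ≡ 50 (mod 103)
2^16 ≡ 28 (mod 103)
2^32 ≡ 63 (mod 103)
2^51 = 2^(32+16+2+1) ≡ 1 (mod 103).
Result is 1, so (2/103) = 1.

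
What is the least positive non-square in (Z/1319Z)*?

(2/1319) = +1, so 2 is a residue.
(3/1319) = +1, so 3 is a residue.
(4/1319) = +1, so 4 is a residue.
(5/1319) = +1, so 5 is a residue.
(6/1319) = +1, so 6 is a residue.
(7/1319) = +1, so 7 is a residue.
(8/1319) = +1, so 8 is a residue.
(9/1319) = +1, so 9 is a residue.
(10/1319) = +1, so 10 is a residue.
(11/1319) = +1, so 11 is a residue.
(12/1319) = +1, so 12 is a residue.
(13/1319) = −1, so 13 is the smallest positive non-residue mod 1319.

13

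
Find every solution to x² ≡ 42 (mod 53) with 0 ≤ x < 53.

53 ≡ 1 (mod 4), so we find a root by search.
Trying successive values, 25² = 625 ≡ 42 (mod 53). The other root is 53 − 25 = 28.

25, 28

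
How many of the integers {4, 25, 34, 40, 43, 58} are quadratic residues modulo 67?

(4/67) = +1 → QR.
(25/67) = +1 → QR.
(34/67) = -1 → non-residue.
(40/67) = +1 → QR.
(43/67) = -1 → non-residue.
(58/67) = -1 → non-residue.
Total quadratic residues among the 6: 3.

3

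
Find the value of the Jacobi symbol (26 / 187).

Pull out 2: since 187 ≡ 3 (mod 8), (2/187) = -1.
Reciprocity: 13 ≡ 1 and 187 ≡ 3 (mod 4), so (13/187) = +(187/13).
Reduce top mod 13: now compute (5/13).
Reciprocity: 5 ≡ 1 and 13 ≡ 1 (mod 4), so (5/13) = +(13/5).
Reduce top mod 5: now compute (3/5).
Reciprocity: 3 ≡ 3 and 5 ≡ 1 (mod 4), so (3/5) = +(5/3).
Reduce top mod 3: now compute (2/3).
Pull out 2: since 3 ≡ 3 (mod 8), (2/3) = -1.
Reached (1/3) = 1. Collecting the sign flips along the way, the symbol is +1.

1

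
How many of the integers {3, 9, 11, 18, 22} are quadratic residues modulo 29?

(3/29) = -1 → non-residue.
(9/29) = +1 → QR.
(11/29) = -1 → non-residue.
(18/29) = -1 → non-residue.
(22/29) = +1 → QR.
Total quadratic residues among the 5: 2.

2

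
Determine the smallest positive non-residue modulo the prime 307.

2

(2/307) = −1, so 2 is the smallest positive non-residue mod 307.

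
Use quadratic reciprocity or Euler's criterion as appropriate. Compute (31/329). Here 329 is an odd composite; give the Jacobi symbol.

1

Reciprocity: 31 ≡ 3 and 329 ≡ 1 (mod 4), so (31/329) = +(329/31).
Reduce top mod 31: now compute (19/31).
Reciprocity: 19 ≡ 3 and 31 ≡ 3 (mod 4), so (19/31) = −(31/19).
Reduce top mod 19: now compute (12/19).
Pull out 2^2: since 19 ≡ 3 (mod 8), (2/19) = -1, so (2/19)^2 = +1.
Reciprocity: 3 ≡ 3 and 19 ≡ 3 (mod 4), so (3/19) = −(19/3).
Reduce top mod 3: now compute (1/3).
Reached (1/3) = 1. Collecting the sign flips along the way, the symbol is +1.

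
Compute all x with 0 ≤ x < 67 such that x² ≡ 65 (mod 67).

Since 67 ≡ 3 (mod 4), a square root of 65 is 65^((67+1)/4) = 65^17 mod 67.
Repeated squaring: 65^2≡4, 65^4≡16, 65^8≡55, 65^16≡10 (mod 67).
65^17 = 65^(16+1) ≡ 47 (mod 67).
Check: 47² = 2209 ≡ 65 (mod 67). The two roots are 20 and 47.

20, 47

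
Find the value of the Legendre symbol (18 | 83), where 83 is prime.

Euler's criterion: (18/83) ≡ 18^41 (mod 83).
18^2 ≡ 75 (mod 83)
18^4 ≡ 64 (mod 83)
18^8 ≡ 29 (mod 83)
18^16 ≡ 11 (mod 83)
18^32 ≡ 38 (mod 83)
18^41 = 18^(32+8+1) ≡ 82 (mod 83).
Result is 82 ≡ −1, so (18/83) = −1.

-1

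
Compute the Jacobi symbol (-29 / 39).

First reduce: -29 ≡ 10 (mod 39).
Pull out 2: since 39 ≡ 7 (mod 8), (2/39) = +1.
Reciprocity: 5 ≡ 1 and 39 ≡ 3 (mod 4), so (5/39) = +(39/5).
Reduce top mod 5: now compute (4/5).
Pull out 2^2: since 5 ≡ 5 (mod 8), (2/5) = -1, so (2/5)^2 = +1.
Reached (1/5) = 1. Collecting the sign flips along the way, the symbol is +1.

1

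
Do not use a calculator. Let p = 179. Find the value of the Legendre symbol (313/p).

Euler's criterion: (313/179) ≡ 134^89 (mod 179).
134^2 ≡ 56 (mod 179)
134^4 ≡ 93 (mod 179)
134^8 ≡ 57 (mod 179)
134^16 ≡ 27 (mod 179)
134^32 ≡ 13 (mod 179)
134^64 ≡ 169 (mod 179)
134^89 = 134^(64+16+8+1) ≡ 178 (mod 179).
Result is 178 ≡ −1, so (313/179) = −1.

-1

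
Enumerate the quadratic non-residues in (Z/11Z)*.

2,6,7,8,10

Square k = 1,…,5 (k and 11−k give the same square):
1²=1, 2²=4, 3²=9, 4²≡5, 5²≡3 (mod 11).
The residues are {1, 3, 4, 5, 9}; the non-residues are the remaining 5 nonzero classes.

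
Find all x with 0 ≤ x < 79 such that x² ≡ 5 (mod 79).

20, 59

Since 79 ≡ 3 (mod 4), a square root of 5 is 5^((79+1)/4) = 5^20 mod 79.
Repeated squaring: 5^2≡25, 5^4≡72, 5^8≡49, 5^16≡31 (mod 79).
5^20 = 5^(16+4) ≡ 20 (mod 79).
Check: 20² = 400 ≡ 5 (mod 79). The two roots are 20 and 59.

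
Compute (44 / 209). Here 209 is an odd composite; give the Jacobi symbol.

0

Pull out 2^2: since 209 ≡ 1 (mod 8), (2/209) = +1, so (2/209)^2 = +1.
Reciprocity: 11 ≡ 3 and 209 ≡ 1 (mod 4), so (11/209) = +(209/11).
Reduce top mod 11: now compute (0/11).
Top reduces to 0: gcd > 1, so the symbol is 0.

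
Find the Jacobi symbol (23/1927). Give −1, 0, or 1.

-1

Reciprocity: 23 ≡ 3 and 1927 ≡ 3 (mod 4), so (23/1927) = −(1927/23).
Reduce top mod 23: now compute (18/23).
Pull out 2: since 23 ≡ 7 (mod 8), (2/23) = +1.
Reciprocity: 9 ≡ 1 and 23 ≡ 3 (mod 4), so (9/23) = +(23/9).
Reduce top mod 9: now compute (5/9).
Reciprocity: 5 ≡ 1 and 9 ≡ 1 (mod 4), so (5/9) = +(9/5).
Reduce top mod 5: now compute (4/5).
Pull out 2^2: since 5 ≡ 5 (mod 8), (2/5) = -1, so (2/5)^2 = +1.
Reached (1/5) = 1. Collecting the sign flips along the way, the symbol is -1.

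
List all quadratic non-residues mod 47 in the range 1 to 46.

5 10 11 13 15 19 20 22 23 26 29 30 31 33 35 38 39 40 41 43 44 45 46

Square k = 1,…,23 (k and 47−k give the same square):
1²=1, 2²=4, 3²=9, 4²=16, 5²=25, 6²=36, 7²≡2, 8²≡17, 9²≡34, 10²≡6, 11²≡27, 12²≡3, 13²≡28, 14²≡8, 15²≡37, 16²≡21, 17²≡7, 18²≡42, 19²≡32, 20²≡24, 21²≡18, 22²≡14, 23²≡12 (mod 47).
The residues are {1, 2, 3, 4, 6, 7, 8, 9, 12, 14, 16, 17, 18, 21, 24, 25, 27, 28, 32, 34, 36, 37, 42}; the non-residues are the remaining 23 nonzero classes.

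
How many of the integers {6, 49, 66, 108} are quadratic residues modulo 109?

(6/109) = -1 → non-residue.
(49/109) = +1 → QR.
(66/109) = +1 → QR.
(108/109) = +1 → QR.
Total quadratic residues among the 4: 3.

3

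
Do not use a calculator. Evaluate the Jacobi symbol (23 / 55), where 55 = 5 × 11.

Reciprocity: 23 ≡ 3 and 55 ≡ 3 (mod 4), so (23/55) = −(55/23).
Reduce top mod 23: now compute (9/23).
Reciprocity: 9 ≡ 1 and 23 ≡ 3 (mod 4), so (9/23) = +(23/9).
Reduce top mod 9: now compute (5/9).
Reciprocity: 5 ≡ 1 and 9 ≡ 1 (mod 4), so (5/9) = +(9/5).
Reduce top mod 5: now compute (4/5).
Pull out 2^2: since 5 ≡ 5 (mod 8), (2/5) = -1, so (2/5)^2 = +1.
Reached (1/5) = 1. Collecting the sign flips along the way, the symbol is -1.

-1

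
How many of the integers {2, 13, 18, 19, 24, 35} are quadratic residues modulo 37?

(2/37) = -1 → non-residue.
(13/37) = -1 → non-residue.
(18/37) = -1 → non-residue.
(19/37) = -1 → non-residue.
(24/37) = -1 → non-residue.
(35/37) = -1 → non-residue.
Total quadratic residues among the 6: 0.

0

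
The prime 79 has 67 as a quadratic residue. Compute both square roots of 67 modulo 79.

Since 79 ≡ 3 (mod 4), a square root of 67 is 67^((79+1)/4) = 67^20 mod 79.
Repeated squaring: 67^2≡65, 67^4≡38, 67^8≡22, 67^16≡10 (mod 79).
67^20 = 67^(16+4) ≡ 64 (mod 79).
Check: 64² = 4096 ≡ 67 (mod 79). The two roots are 15 and 64.

15, 64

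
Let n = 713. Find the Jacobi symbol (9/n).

Reciprocity: 9 ≡ 1 and 713 ≡ 1 (mod 4), so (9/713) = +(713/9).
Reduce top mod 9: now compute (2/9).
Pull out 2: since 9 ≡ 1 (mod 8), (2/9) = +1.
Reached (1/9) = 1. Collecting the sign flips along the way, the symbol is +1.

1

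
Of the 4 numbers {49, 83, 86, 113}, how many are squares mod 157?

(49/157) = +1 → QR.
(83/157) = -1 → non-residue.
(86/157) = +1 → QR.
(113/157) = +1 → QR.
Total quadratic residues among the 4: 3.

3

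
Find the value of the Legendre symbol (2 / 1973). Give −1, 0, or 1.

-1

Pull out 2: since 1973 ≡ 5 (mod 8), (2/1973) = -1.
Reached (1/1973) = 1. Collecting the sign flips along the way, the symbol is -1.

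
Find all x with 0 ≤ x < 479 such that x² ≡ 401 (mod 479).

Since 479 ≡ 3 (mod 4), a square root of 401 is 401^((479+1)/4) = 401^120 mod 479.
Repeated squaring: 401^2≡336, 401^4≡331, 401^8≡349, 401^16≡135, 401^32≡23, 401^64≡50 (mod 479).
401^120 = 401^(64+32+16+8) ≡ 165 (mod 479).
Check: 165² = 27225 ≡ 401 (mod 479). The two roots are 165 and 314.

165, 314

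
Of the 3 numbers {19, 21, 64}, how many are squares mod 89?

(19/89) = -1 → non-residue.
(21/89) = +1 → QR.
(64/89) = +1 → QR.
Total quadratic residues among the 3: 2.

2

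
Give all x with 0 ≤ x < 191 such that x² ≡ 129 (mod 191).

79, 112

Since 191 ≡ 3 (mod 4), a square root of 129 is 129^((191+1)/4) = 129^48 mod 191.
Repeated squaring: 129^2≡24, 129^4≡3, 129^8≡9, 129^16≡81, 129^32≡67 (mod 191).
129^48 = 129^(32+16) ≡ 79 (mod 191).
Check: 79² = 6241 ≡ 129 (mod 191). The two roots are 79 and 112.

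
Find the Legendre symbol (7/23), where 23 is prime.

-1

Euler's criterion: (7/23) ≡ 7^11 (mod 23).
7^2 ≡ 3 (mod 23)
7^4 ≡ 9 (mod 23)
7^8 ≡ 12 (mod 23)
7^11 = 7^(8+2+1) ≡ 22 (mod 23).
Result is 22 ≡ −1, so (7/23) = −1.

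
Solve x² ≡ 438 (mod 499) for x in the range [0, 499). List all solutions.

Since 499 ≡ 3 (mod 4), a square root of 438 is 438^((499+1)/4) = 438^125 mod 499.
Repeated squaring: 438^2≡228, 438^4≡88, 438^8≡259, 438^16≡215, 438^32≡317, 438^64≡190 (mod 499).
438^125 = 438^(64+32+16+8+4+1) ≡ 221 (mod 499).
Check: 221² = 48841 ≡ 438 (mod 499). The two roots are 221 and 278.

221, 278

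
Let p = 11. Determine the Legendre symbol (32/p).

-1

First reduce: 32 ≡ 10 (mod 11).
Pull out 2: since 11 ≡ 3 (mod 8), (2/11) = -1.
Reciprocity: 5 ≡ 1 and 11 ≡ 3 (mod 4), so (5/11) = +(11/5).
Reduce top mod 5: now compute (1/5).
Reached (1/5) = 1. Collecting the sign flips along the way, the symbol is -1.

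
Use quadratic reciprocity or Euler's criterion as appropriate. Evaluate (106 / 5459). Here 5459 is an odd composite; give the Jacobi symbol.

0

Pull out 2: since 5459 ≡ 3 (mod 8), (2/5459) = -1.
Reciprocity: 53 ≡ 1 and 5459 ≡ 3 (mod 4), so (53/5459) = +(5459/53).
Reduce top mod 53: now compute (0/53).
Top reduces to 0: gcd > 1, so the symbol is 0.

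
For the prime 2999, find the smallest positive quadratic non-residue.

(2/2999) = +1, so 2 is a residue.
(3/2999) = +1, so 3 is a residue.
(4/2999) = +1, so 4 is a residue.
(5/2999) = +1, so 5 is a residue.
(6/2999) = +1, so 6 is a residue.
(7/2999) = +1, so 7 is a residue.
(8/2999) = +1, so 8 is a residue.
(9/2999) = +1, so 9 is a residue.
(10/2999) = +1, so 10 is a residue.
(11/2999) = +1, so 11 is a residue.
(12/2999) = +1, so 12 is a residue.
(13/2999) = +1, so 13 is a residue.
(14/2999) = +1, so 14 is a residue.
(15/2999) = +1, so 15 is a residue.
(16/2999) = +1, so 16 is a residue.
(17/2999) = −1, so 17 is the smallest positive non-residue mod 2999.

17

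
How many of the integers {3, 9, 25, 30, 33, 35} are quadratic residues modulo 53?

2

(3/53) = -1 → non-residue.
(9/53) = +1 → QR.
(25/53) = +1 → QR.
(30/53) = -1 → non-residue.
(33/53) = -1 → non-residue.
(35/53) = -1 → non-residue.
Total quadratic residues among the 6: 2.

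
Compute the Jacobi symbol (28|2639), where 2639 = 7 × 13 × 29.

0

Pull out 2^2: since 2639 ≡ 7 (mod 8), (2/2639) = +1, so (2/2639)^2 = +1.
Reciprocity: 7 ≡ 3 and 2639 ≡ 3 (mod 4), so (7/2639) = −(2639/7).
Reduce top mod 7: now compute (0/7).
Top reduces to 0: gcd > 1, so the symbol is 0.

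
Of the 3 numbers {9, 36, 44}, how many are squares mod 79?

(9/79) = +1 → QR.
(36/79) = +1 → QR.
(44/79) = +1 → QR.
Total quadratic residues among the 3: 3.

3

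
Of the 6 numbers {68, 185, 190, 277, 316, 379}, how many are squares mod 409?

2

(68/409) = +1 → QR.
(185/409) = -1 → non-residue.
(190/409) = -1 → non-residue.
(277/409) = -1 → non-residue.
(316/409) = -1 → non-residue.
(379/409) = +1 → QR.
Total quadratic residues among the 6: 2.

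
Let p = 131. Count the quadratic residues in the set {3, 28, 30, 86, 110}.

2

(3/131) = +1 → QR.
(28/131) = +1 → QR.
(30/131) = -1 → non-residue.
(86/131) = -1 → non-residue.
(110/131) = -1 → non-residue.
Total quadratic residues among the 5: 2.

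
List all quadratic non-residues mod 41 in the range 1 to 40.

Square k = 1,…,20 (k and 41−k give the same square):
1²=1, 2²=4, 3²=9, 4²=16, 5²=25, 6²=36, 7²≡8, 8²≡23, 9²≡40, 10²≡18, 11²≡39, 12²≡21, 13²≡5, 14²≡32, 15²≡20, 16²≡10, 17²≡2, 18²≡37, 19²≡33, 20²≡31 (mod 41).
The residues are {1, 2, 4, 5, 8, 9, 10, 16, 18, 20, 21, 23, 25, 31, 32, 33, 36, 37, 39, 40}; the non-residues are the remaining 20 nonzero classes.

3, 6, 7, 11, 12, 13, 14, 15, 17, 19, 22, 24, 26, 27, 28, 29, 30, 34, 35, 38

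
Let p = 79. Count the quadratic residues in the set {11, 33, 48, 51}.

2

(11/79) = +1 → QR.
(33/79) = -1 → non-residue.
(48/79) = -1 → non-residue.
(51/79) = +1 → QR.
Total quadratic residues among the 4: 2.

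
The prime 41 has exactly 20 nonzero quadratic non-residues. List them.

Square k = 1,…,20 (k and 41−k give the same square):
1²=1, 2²=4, 3²=9, 4²=16, 5²=25, 6²=36, 7²≡8, 8²≡23, 9²≡40, 10²≡18, 11²≡39, 12²≡21, 13²≡5, 14²≡32, 15²≡20, 16²≡10, 17²≡2, 18²≡37, 19²≡33, 20²≡31 (mod 41).
The residues are {1, 2, 4, 5, 8, 9, 10, 16, 18, 20, 21, 23, 25, 31, 32, 33, 36, 37, 39, 40}; the non-residues are the remaining 20 nonzero classes.

3 6 7 11 12 13 14 15 17 19 22 24 26 27 28 29 30 34 35 38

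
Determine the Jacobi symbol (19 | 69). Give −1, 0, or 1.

Reciprocity: 19 ≡ 3 and 69 ≡ 1 (mod 4), so (19/69) = +(69/19).
Reduce top mod 19: now compute (12/19).
Pull out 2^2: since 19 ≡ 3 (mod 8), (2/19) = -1, so (2/19)^2 = +1.
Reciprocity: 3 ≡ 3 and 19 ≡ 3 (mod 4), so (3/19) = −(19/3).
Reduce top mod 3: now compute (1/3).
Reached (1/3) = 1. Collecting the sign flips along the way, the symbol is -1.

-1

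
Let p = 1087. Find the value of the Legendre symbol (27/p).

-1

Euler's criterion: (27/1087) ≡ 27^543 (mod 1087).
27^2 ≡ 729 (mod 1087)
27^4 ≡ 985 (mod 1087)
27^8 ≡ 621 (mod 1087)
27^16 ≡ 843 (mod 1087)
27^32 ≡ 838 (mod 1087)
27^64 ≡ 42 (mod 1087)
27^128 ≡ 677 (mod 1087)
27^256 ≡ 702 (mod 1087)
27^512 ≡ 393 (mod 1087)
27^543 = 27^(512+16+8+4+2+1) ≡ 1086 (mod 1087).
Result is 1086 ≡ −1, so (27/1087) = −1.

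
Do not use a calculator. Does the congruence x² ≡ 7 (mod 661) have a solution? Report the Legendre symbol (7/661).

-1

Euler's criterion: (7/661) ≡ 7^330 (mod 661).
7^2 ≡ 49 (mod 661)
7^4 ≡ 418 (mod 661)
7^8 ≡ 220 (mod 661)
7^16 ≡ 147 (mod 661)
7^32 ≡ 457 (mod 661)
7^64 ≡ 634 (mod 661)
7^128 ≡ 68 (mod 661)
7^256 ≡ 658 (mod 661)
7^330 = 7^(256+64+8+2) ≡ 660 (mod 661).
Result is 660 ≡ −1, so (7/661) = −1.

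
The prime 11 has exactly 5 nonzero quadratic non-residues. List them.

2 6 7 8 10

Square k = 1,…,5 (k and 11−k give the same square):
1²=1, 2²=4, 3²=9, 4²≡5, 5²≡3 (mod 11).
The residues are {1, 3, 4, 5, 9}; the non-residues are the remaining 5 nonzero classes.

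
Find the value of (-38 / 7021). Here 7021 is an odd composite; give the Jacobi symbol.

1

First reduce: -38 ≡ 6983 (mod 7021).
Reciprocity: 6983 ≡ 3 and 7021 ≡ 1 (mod 4), so (6983/7021) = +(7021/6983).
Reduce top mod 6983: now compute (38/6983).
Pull out 2: since 6983 ≡ 7 (mod 8), (2/6983) = +1.
Reciprocity: 19 ≡ 3 and 6983 ≡ 3 (mod 4), so (19/6983) = −(6983/19).
Reduce top mod 19: now compute (10/19).
Pull out 2: since 19 ≡ 3 (mod 8), (2/19) = -1.
Reciprocity: 5 ≡ 1 and 19 ≡ 3 (mod 4), so (5/19) = +(19/5).
Reduce top mod 5: now compute (4/5).
Pull out 2^2: since 5 ≡ 5 (mod 8), (2/5) = -1, so (2/5)^2 = +1.
Reached (1/5) = 1. Collecting the sign flips along the way, the symbol is +1.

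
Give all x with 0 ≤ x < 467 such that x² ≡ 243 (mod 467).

Since 467 ≡ 3 (mod 4), a square root of 243 is 243^((467+1)/4) = 243^117 mod 467.
Repeated squaring: 243^2≡207, 243^4≡352, 243^8≡149, 243^16≡252, 243^32≡459, 243^64≡64 (mod 467).
243^117 = 243^(64+32+16+4+1) ≡ 374 (mod 467).
Check: 374² = 139876 ≡ 243 (mod 467). The two roots are 93 and 374.

93, 374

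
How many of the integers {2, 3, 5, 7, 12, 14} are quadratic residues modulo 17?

1

(2/17) = +1 → QR.
(3/17) = -1 → non-residue.
(5/17) = -1 → non-residue.
(7/17) = -1 → non-residue.
(12/17) = -1 → non-residue.
(14/17) = -1 → non-residue.
Total quadratic residues among the 6: 1.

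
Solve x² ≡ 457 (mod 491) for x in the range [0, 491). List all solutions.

Since 491 ≡ 3 (mod 4), a square root of 457 is 457^((491+1)/4) = 457^123 mod 491.
Repeated squaring: 457^2≡174, 457^4≡325, 457^8≡60, 457^16≡163, 457^32≡55, 457^64≡79 (mod 491).
457^123 = 457^(64+32+16+8+2+1) ≡ 155 (mod 491).
Check: 155² = 24025 ≡ 457 (mod 491). The two roots are 155 and 336.

155, 336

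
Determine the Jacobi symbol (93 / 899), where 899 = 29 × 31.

Reciprocity: 93 ≡ 1 and 899 ≡ 3 (mod 4), so (93/899) = +(899/93).
Reduce top mod 93: now compute (62/93).
Pull out 2: since 93 ≡ 5 (mod 8), (2/93) = -1.
Reciprocity: 31 ≡ 3 and 93 ≡ 1 (mod 4), so (31/93) = +(93/31).
Reduce top mod 31: now compute (0/31).
Top reduces to 0: gcd > 1, so the symbol is 0.

0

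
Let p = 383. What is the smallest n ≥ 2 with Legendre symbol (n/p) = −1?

5

(2/383) = +1, so 2 is a residue.
(3/383) = +1, so 3 is a residue.
(4/383) = +1, so 4 is a residue.
(5/383) = −1, so 5 is the smallest positive non-residue mod 383.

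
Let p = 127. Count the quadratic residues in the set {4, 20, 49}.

2

(4/127) = +1 → QR.
(20/127) = -1 → non-residue.
(49/127) = +1 → QR.
Total quadratic residues among the 3: 2.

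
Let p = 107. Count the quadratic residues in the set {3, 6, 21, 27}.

2

(3/107) = +1 → QR.
(6/107) = -1 → non-residue.
(21/107) = -1 → non-residue.
(27/107) = +1 → QR.
Total quadratic residues among the 4: 2.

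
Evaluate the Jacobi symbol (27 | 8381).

-1

Reciprocity: 27 ≡ 3 and 8381 ≡ 1 (mod 4), so (27/8381) = +(8381/27).
Reduce top mod 27: now compute (11/27).
Reciprocity: 11 ≡ 3 and 27 ≡ 3 (mod 4), so (11/27) = −(27/11).
Reduce top mod 11: now compute (5/11).
Reciprocity: 5 ≡ 1 and 11 ≡ 3 (mod 4), so (5/11) = +(11/5).
Reduce top mod 5: now compute (1/5).
Reached (1/5) = 1. Collecting the sign flips along the way, the symbol is -1.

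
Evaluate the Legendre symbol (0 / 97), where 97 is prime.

0

Top reduces to 0: gcd > 1, so the symbol is 0.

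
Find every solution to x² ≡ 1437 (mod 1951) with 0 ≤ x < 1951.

691, 1260

Since 1951 ≡ 3 (mod 4), a square root of 1437 is 1437^((1951+1)/4) = 1437^488 mod 1951.
Repeated squaring: 1437^2≡811, 1437^4≡234, 1437^8≡128, 1437^16≡776, 1437^32≡1268, 1437^64≡200, 1437^128≡980, 1437^256≡508 (mod 1951).
1437^488 = 1437^(256+128+64+32+8) ≡ 1260 (mod 1951).
Check: 1260² = 1587600 ≡ 1437 (mod 1951). The two roots are 691 and 1260.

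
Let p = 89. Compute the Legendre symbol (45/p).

1

Reciprocity: 45 ≡ 1 and 89 ≡ 1 (mod 4), so (45/89) = +(89/45).
Reduce top mod 45: now compute (44/45).
Pull out 2^2: since 45 ≡ 5 (mod 8), (2/45) = -1, so (2/45)^2 = +1.
Reciprocity: 11 ≡ 3 and 45 ≡ 1 (mod 4), so (11/45) = +(45/11).
Reduce top mod 11: now compute (1/11).
Reached (1/11) = 1. Collecting the sign flips along the way, the symbol is +1.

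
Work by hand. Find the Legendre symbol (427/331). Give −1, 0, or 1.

1

Euler's criterion: (427/331) ≡ 96^165 (mod 331).
96^2 ≡ 279 (mod 331)
96^4 ≡ 56 (mod 331)
96^8 ≡ 157 (mod 331)
96^16 ≡ 155 (mod 331)
96^32 ≡ 193 (mod 331)
96^64 ≡ 177 (mod 331)
96^128 ≡ 215 (mod 331)
96^165 = 96^(128+32+4+1) ≡ 1 (mod 331).
Result is 1, so (427/331) = 1.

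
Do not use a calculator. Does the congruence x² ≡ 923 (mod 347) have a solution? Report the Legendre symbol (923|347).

1

Euler's criterion: (923/347) ≡ 229^173 (mod 347).
229^2 ≡ 44 (mod 347)
229^4 ≡ 201 (mod 347)
229^8 ≡ 149 (mod 347)
229^16 ≡ 340 (mod 347)
229^32 ≡ 49 (mod 347)
229^64 ≡ 319 (mod 347)
229^128 ≡ 90 (mod 347)
229^173 = 229^(128+32+8+4+1) ≡ 1 (mod 347).
Result is 1, so (923/347) = 1.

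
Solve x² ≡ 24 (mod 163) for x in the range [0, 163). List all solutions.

26, 137

Since 163 ≡ 3 (mod 4), a square root of 24 is 24^((163+1)/4) = 24^41 mod 163.
Repeated squaring: 24^2≡87, 24^4≡71, 24^8≡151, 24^16≡144, 24^32≡35 (mod 163).
24^41 = 24^(32+8+1) ≡ 26 (mod 163).
Check: 26² = 676 ≡ 24 (mod 163). The two roots are 26 and 137.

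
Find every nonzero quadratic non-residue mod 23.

5,7,10,11,14,15,17,19,20,21,22

Square k = 1,…,11 (k and 23−k give the same square):
1²=1, 2²=4, 3²=9, 4²=16, 5²≡2, 6²≡13, 7²≡3, 8²≡18, 9²≡12, 10²≡8, 11²≡6 (mod 23).
The residues are {1, 2, 3, 4, 6, 8, 9, 12, 13, 16, 18}; the non-residues are the remaining 11 nonzero classes.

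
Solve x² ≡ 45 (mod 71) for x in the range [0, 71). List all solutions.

20, 51

Since 71 ≡ 3 (mod 4), a square root of 45 is 45^((71+1)/4) = 45^18 mod 71.
Repeated squaring: 45^2≡37, 45^4≡20, 45^8≡45, 45^16≡37 (mod 71).
45^18 = 45^(16+2) ≡ 20 (mod 71).
Check: 20² = 400 ≡ 45 (mod 71). The two roots are 20 and 51.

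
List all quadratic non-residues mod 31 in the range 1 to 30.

Square k = 1,…,15 (k and 31−k give the same square):
1²=1, 2²=4, 3²=9, 4²=16, 5²=25, 6²≡5, 7²≡18, 8²≡2, 9²≡19, 10²≡7, 11²≡28, 12²≡20, 13²≡14, 14²≡10, 15²≡8 (mod 31).
The residues are {1, 2, 4, 5, 7, 8, 9, 10, 14, 16, 18, 19, 20, 25, 28}; the non-residues are the remaining 15 nonzero classes.

3 6 11 12 13 15 17 21 22 23 24 26 27 29 30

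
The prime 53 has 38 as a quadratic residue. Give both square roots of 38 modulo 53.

53 ≡ 1 (mod 4), so we find a root by search.
Trying successive values, 12² = 144 ≡ 38 (mod 53). The other root is 53 − 12 = 41.

12, 41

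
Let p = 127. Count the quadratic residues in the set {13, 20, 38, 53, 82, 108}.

3

(13/127) = +1 → QR.
(20/127) = -1 → non-residue.
(38/127) = +1 → QR.
(53/127) = -1 → non-residue.
(82/127) = +1 → QR.
(108/127) = -1 → non-residue.
Total quadratic residues among the 6: 3.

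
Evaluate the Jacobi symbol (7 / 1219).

-1

Reciprocity: 7 ≡ 3 and 1219 ≡ 3 (mod 4), so (7/1219) = −(1219/7).
Reduce top mod 7: now compute (1/7).
Reached (1/7) = 1. Collecting the sign flips along the way, the symbol is -1.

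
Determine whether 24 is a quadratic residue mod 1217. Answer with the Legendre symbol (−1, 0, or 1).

Pull out 2^3: since 1217 ≡ 1 (mod 8), (2/1217) = +1, so (2/1217)^3 = +1.
Reciprocity: 3 ≡ 3 and 1217 ≡ 1 (mod 4), so (3/1217) = +(1217/3).
Reduce top mod 3: now compute (2/3).
Pull out 2: since 3 ≡ 3 (mod 8), (2/3) = -1.
Reached (1/3) = 1. Collecting the sign flips along the way, the symbol is -1.

-1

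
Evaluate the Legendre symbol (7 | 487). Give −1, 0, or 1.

Euler's criterion: (7/487) ≡ 7^243 (mod 487).
7^2 ≡ 49 (mod 487)
7^4 ≡ 453 (mod 487)
7^8 ≡ 182 (mod 487)
7^16 ≡ 8 (mod 487)
7^32 ≡ 64 (mod 487)
7^64 ≡ 200 (mod 487)
7^128 ≡ 66 (mod 487)
7^243 = 7^(128+64+32+16+2+1) ≡ 486 (mod 487).
Result is 486 ≡ −1, so (7/487) = −1.

-1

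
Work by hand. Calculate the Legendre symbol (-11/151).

-1

Euler's criterion: (-11/151) ≡ 140^75 (mod 151).
140^2 ≡ 121 (mod 151)
140^4 ≡ 145 (mod 151)
140^8 ≡ 36 (mod 151)
140^16 ≡ 88 (mod 151)
140^32 ≡ 43 (mod 151)
140^64 ≡ 37 (mod 151)
140^75 = 140^(64+8+2+1) ≡ 150 (mod 151).
Result is 150 ≡ −1, so (-11/151) = −1.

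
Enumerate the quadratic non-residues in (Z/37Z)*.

Square k = 1,…,18 (k and 37−k give the same square):
1²=1, 2²=4, 3²=9, 4²=16, 5²=25, 6²=36, 7²≡12, 8²≡27, 9²≡7, 10²≡26, 11²≡10, 12²≡33, 13²≡21, 14²≡11, 15²≡3, 16²≡34, 17²≡30, 18²≡28 (mod 37).
The residues are {1, 3, 4, 7, 9, 10, 11, 12, 16, 21, 25, 26, 27, 28, 30, 33, 34, 36}; the non-residues are the remaining 18 nonzero classes.

2,5,6,8,13,14,15,17,18,19,20,22,23,24,29,31,32,35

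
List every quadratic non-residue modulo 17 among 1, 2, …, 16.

3 5 6 7 10 11 12 14

Square k = 1,…,8 (k and 17−k give the same square):
1²=1, 2²=4, 3²=9, 4²=16, 5²≡8, 6²≡2, 7²≡15, 8²≡13 (mod 17).
The residues are {1, 2, 4, 8, 9, 13, 15, 16}; the non-residues are the remaining 8 nonzero classes.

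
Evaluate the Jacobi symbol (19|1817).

Reciprocity: 19 ≡ 3 and 1817 ≡ 1 (mod 4), so (19/1817) = +(1817/19).
Reduce top mod 19: now compute (12/19).
Pull out 2^2: since 19 ≡ 3 (mod 8), (2/19) = -1, so (2/19)^2 = +1.
Reciprocity: 3 ≡ 3 and 19 ≡ 3 (mod 4), so (3/19) = −(19/3).
Reduce top mod 3: now compute (1/3).
Reached (1/3) = 1. Collecting the sign flips along the way, the symbol is -1.

-1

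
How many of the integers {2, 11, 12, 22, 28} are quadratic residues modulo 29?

2

(2/29) = -1 → non-residue.
(11/29) = -1 → non-residue.
(12/29) = -1 → non-residue.
(22/29) = +1 → QR.
(28/29) = +1 → QR.
Total quadratic residues among the 5: 2.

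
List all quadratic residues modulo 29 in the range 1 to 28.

1,4,5,6,7,9,13,16,20,22,23,24,25,28

Square k = 1,…,14 (k and 29−k give the same square):
1²=1, 2²=4, 3²=9, 4²=16, 5²=25, 6²≡7, 7²≡20, 8²≡6, 9²≡23, 10²≡13, 11²≡5, 12²≡28, 13²≡24, 14²≡22 (mod 29).
So the quadratic residues mod 29 are {1, 4, 5, 6, 7, 9, 13, 16, 20, 22, 23, 24, 25, 28}.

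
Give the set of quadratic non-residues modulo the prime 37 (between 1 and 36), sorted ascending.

2, 5, 6, 8, 13, 14, 15, 17, 18, 19, 20, 22, 23, 24, 29, 31, 32, 35

Square k = 1,…,18 (k and 37−k give the same square):
1²=1, 2²=4, 3²=9, 4²=16, 5²=25, 6²=36, 7²≡12, 8²≡27, 9²≡7, 10²≡26, 11²≡10, 12²≡33, 13²≡21, 14²≡11, 15²≡3, 16²≡34, 17²≡30, 18²≡28 (mod 37).
The residues are {1, 3, 4, 7, 9, 10, 11, 12, 16, 21, 25, 26, 27, 28, 30, 33, 34, 36}; the non-residues are the remaining 18 nonzero classes.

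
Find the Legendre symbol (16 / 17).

1

Pull out 2^4: since 17 ≡ 1 (mod 8), (2/17) = +1, so (2/17)^4 = +1.
Reached (1/17) = 1. Collecting the sign flips along the way, the symbol is +1.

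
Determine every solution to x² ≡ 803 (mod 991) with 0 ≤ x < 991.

Since 991 ≡ 3 (mod 4), a square root of 803 is 803^((991+1)/4) = 803^248 mod 991.
Repeated squaring: 803^2≡659, 803^4≡223, 803^8≡179, 803^16≡329, 803^32≡222, 803^64≡725, 803^128≡395 (mod 991).
803^248 = 803^(128+64+32+16+8) ≡ 163 (mod 991).
Check: 163² = 26569 ≡ 803 (mod 991). The two roots are 163 and 828.

163, 828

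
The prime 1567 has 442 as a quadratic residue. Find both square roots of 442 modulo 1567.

Since 1567 ≡ 3 (mod 4), a square root of 442 is 442^((1567+1)/4) = 442^392 mod 1567.
Repeated squaring: 442^2≡1056, 442^4≡999, 442^8≡1389, 442^16≡344, 442^32≡811, 442^64≡1148, 442^128≡57, 442^256≡115 (mod 1567).
442^392 = 442^(256+128+8) ≡ 625 (mod 1567).
Check: 625² = 390625 ≡ 442 (mod 1567). The two roots are 625 and 942.

625, 942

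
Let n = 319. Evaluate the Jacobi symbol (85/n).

Reciprocity: 85 ≡ 1 and 319 ≡ 3 (mod 4), so (85/319) = +(319/85).
Reduce top mod 85: now compute (64/85).
Pull out 2^6: since 85 ≡ 5 (mod 8), (2/85) = -1, so (2/85)^6 = +1.
Reached (1/85) = 1. Collecting the sign flips along the way, the symbol is +1.

1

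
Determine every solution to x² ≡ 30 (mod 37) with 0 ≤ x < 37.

37 ≡ 1 (mod 4), so we find a root by search.
Trying successive values, 17² = 289 ≡ 30 (mod 37). The other root is 37 − 17 = 20.

17, 20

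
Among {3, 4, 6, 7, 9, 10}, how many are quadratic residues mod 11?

(3/11) = +1 → QR.
(4/11) = +1 → QR.
(6/11) = -1 → non-residue.
(7/11) = -1 → non-residue.
(9/11) = +1 → QR.
(10/11) = -1 → non-residue.
Total quadratic residues among the 6: 3.

3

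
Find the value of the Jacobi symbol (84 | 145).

Pull out 2^2: since 145 ≡ 1 (mod 8), (2/145) = +1, so (2/145)^2 = +1.
Reciprocity: 21 ≡ 1 and 145 ≡ 1 (mod 4), so (21/145) = +(145/21).
Reduce top mod 21: now compute (19/21).
Reciprocity: 19 ≡ 3 and 21 ≡ 1 (mod 4), so (19/21) = +(21/19).
Reduce top mod 19: now compute (2/19).
Pull out 2: since 19 ≡ 3 (mod 8), (2/19) = -1.
Reached (1/19) = 1. Collecting the sign flips along the way, the symbol is -1.

-1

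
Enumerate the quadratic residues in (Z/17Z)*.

Square k = 1,…,8 (k and 17−k give the same square):
1²=1, 2²=4, 3²=9, 4²=16, 5²≡8, 6²≡2, 7²≡15, 8²≡13 (mod 17).
So the quadratic residues mod 17 are {1, 2, 4, 8, 9, 13, 15, 16}.

1,2,4,8,9,13,15,16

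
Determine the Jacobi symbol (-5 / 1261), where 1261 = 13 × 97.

First reduce: -5 ≡ 1256 (mod 1261).
Pull out 2^3: since 1261 ≡ 5 (mod 8), (2/1261) = -1, so (2/1261)^3 = -1.
Reciprocity: 157 ≡ 1 and 1261 ≡ 1 (mod 4), so (157/1261) = +(1261/157).
Reduce top mod 157: now compute (5/157).
Reciprocity: 5 ≡ 1 and 157 ≡ 1 (mod 4), so (5/157) = +(157/5).
Reduce top mod 5: now compute (2/5).
Pull out 2: since 5 ≡ 5 (mod 8), (2/5) = -1.
Reached (1/5) = 1. Collecting the sign flips along the way, the symbol is +1.

1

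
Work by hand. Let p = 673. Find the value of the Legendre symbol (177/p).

Reciprocity: 177 ≡ 1 and 673 ≡ 1 (mod 4), so (177/673) = +(673/177).
Reduce top mod 177: now compute (142/177).
Pull out 2: since 177 ≡ 1 (mod 8), (2/177) = +1.
Reciprocity: 71 ≡ 3 and 177 ≡ 1 (mod 4), so (71/177) = +(177/71).
Reduce top mod 71: now compute (35/71).
Reciprocity: 35 ≡ 3 and 71 ≡ 3 (mod 4), so (35/71) = −(71/35).
Reduce top mod 35: now compute (1/35).
Reached (1/35) = 1. Collecting the sign flips along the way, the symbol is -1.

-1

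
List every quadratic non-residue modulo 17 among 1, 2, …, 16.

3 5 6 7 10 11 12 14

Square k = 1,…,8 (k and 17−k give the same square):
1²=1, 2²=4, 3²=9, 4²=16, 5²≡8, 6²≡2, 7²≡15, 8²≡13 (mod 17).
The residues are {1, 2, 4, 8, 9, 13, 15, 16}; the non-residues are the remaining 8 nonzero classes.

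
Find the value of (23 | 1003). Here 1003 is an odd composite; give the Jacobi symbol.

1

Reciprocity: 23 ≡ 3 and 1003 ≡ 3 (mod 4), so (23/1003) = −(1003/23).
Reduce top mod 23: now compute (14/23).
Pull out 2: since 23 ≡ 7 (mod 8), (2/23) = +1.
Reciprocity: 7 ≡ 3 and 23 ≡ 3 (mod 4), so (7/23) = −(23/7).
Reduce top mod 7: now compute (2/7).
Pull out 2: since 7 ≡ 7 (mod 8), (2/7) = +1.
Reached (1/7) = 1. Collecting the sign flips along the way, the symbol is +1.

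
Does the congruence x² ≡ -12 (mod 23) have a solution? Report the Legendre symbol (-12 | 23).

-1

Euler's criterion: (-12/23) ≡ 11^11 (mod 23).
11^2 ≡ 6 (mod 23)
11^4 ≡ 13 (mod 23)
11^8 ≡ 8 (mod 23)
11^11 = 11^(8+2+1) ≡ 22 (mod 23).
Result is 22 ≡ −1, so (-12/23) = −1.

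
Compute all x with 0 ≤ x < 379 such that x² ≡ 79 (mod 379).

107, 272

Since 379 ≡ 3 (mod 4), a square root of 79 is 79^((379+1)/4) = 79^95 mod 379.
Repeated squaring: 79^2≡177, 79^4≡251, 79^8≡87, 79^16≡368, 79^32≡121, 79^64≡239 (mod 379).
79^95 = 79^(64+16+8+4+2+1) ≡ 107 (mod 379).
Check: 107² = 11449 ≡ 79 (mod 379). The two roots are 107 and 272.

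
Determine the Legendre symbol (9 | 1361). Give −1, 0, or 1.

Reciprocity: 9 ≡ 1 and 1361 ≡ 1 (mod 4), so (9/1361) = +(1361/9).
Reduce top mod 9: now compute (2/9).
Pull out 2: since 9 ≡ 1 (mod 8), (2/9) = +1.
Reached (1/9) = 1. Collecting the sign flips along the way, the symbol is +1.

1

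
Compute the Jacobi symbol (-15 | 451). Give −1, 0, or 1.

1

First reduce: -15 ≡ 436 (mod 451).
Pull out 2^2: since 451 ≡ 3 (mod 8), (2/451) = -1, so (2/451)^2 = +1.
Reciprocity: 109 ≡ 1 and 451 ≡ 3 (mod 4), so (109/451) = +(451/109).
Reduce top mod 109: now compute (15/109).
Reciprocity: 15 ≡ 3 and 109 ≡ 1 (mod 4), so (15/109) = +(109/15).
Reduce top mod 15: now compute (4/15).
Pull out 2^2: since 15 ≡ 7 (mod 8), (2/15) = +1, so (2/15)^2 = +1.
Reached (1/15) = 1. Collecting the sign flips along the way, the symbol is +1.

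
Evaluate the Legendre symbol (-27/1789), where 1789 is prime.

1

First reduce: -27 ≡ 1762 (mod 1789).
Pull out 2: since 1789 ≡ 5 (mod 8), (2/1789) = -1.
Reciprocity: 881 ≡ 1 and 1789 ≡ 1 (mod 4), so (881/1789) = +(1789/881).
Reduce top mod 881: now compute (27/881).
Reciprocity: 27 ≡ 3 and 881 ≡ 1 (mod 4), so (27/881) = +(881/27).
Reduce top mod 27: now compute (17/27).
Reciprocity: 17 ≡ 1 and 27 ≡ 3 (mod 4), so (17/27) = +(27/17).
Reduce top mod 17: now compute (10/17).
Pull out 2: since 17 ≡ 1 (mod 8), (2/17) = +1.
Reciprocity: 5 ≡ 1 and 17 ≡ 1 (mod 4), so (5/17) = +(17/5).
Reduce top mod 5: now compute (2/5).
Pull out 2: since 5 ≡ 5 (mod 8), (2/5) = -1.
Reached (1/5) = 1. Collecting the sign flips along the way, the symbol is +1.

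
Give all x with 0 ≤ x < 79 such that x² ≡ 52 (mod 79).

17, 62

Since 79 ≡ 3 (mod 4), a square root of 52 is 52^((79+1)/4) = 52^20 mod 79.
Repeated squaring: 52^2≡18, 52^4≡8, 52^8≡64, 52^16≡67 (mod 79).
52^20 = 52^(16+4) ≡ 62 (mod 79).
Check: 62² = 3844 ≡ 52 (mod 79). The two roots are 17 and 62.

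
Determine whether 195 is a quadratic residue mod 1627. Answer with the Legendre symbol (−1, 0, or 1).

Reciprocity: 195 ≡ 3 and 1627 ≡ 3 (mod 4), so (195/1627) = −(1627/195).
Reduce top mod 195: now compute (67/195).
Reciprocity: 67 ≡ 3 and 195 ≡ 3 (mod 4), so (67/195) = −(195/67).
Reduce top mod 67: now compute (61/67).
Reciprocity: 61 ≡ 1 and 67 ≡ 3 (mod 4), so (61/67) = +(67/61).
Reduce top mod 61: now compute (6/61).
Pull out 2: since 61 ≡ 5 (mod 8), (2/61) = -1.
Reciprocity: 3 ≡ 3 and 61 ≡ 1 (mod 4), so (3/61) = +(61/3).
Reduce top mod 3: now compute (1/3).
Reached (1/3) = 1. Collecting the sign flips along the way, the symbol is -1.

-1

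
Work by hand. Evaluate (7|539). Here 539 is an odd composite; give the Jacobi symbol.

0

Reciprocity: 7 ≡ 3 and 539 ≡ 3 (mod 4), so (7/539) = −(539/7).
Reduce top mod 7: now compute (0/7).
Top reduces to 0: gcd > 1, so the symbol is 0.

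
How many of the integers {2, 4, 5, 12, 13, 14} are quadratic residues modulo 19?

2

(2/19) = -1 → non-residue.
(4/19) = +1 → QR.
(5/19) = +1 → QR.
(12/19) = -1 → non-residue.
(13/19) = -1 → non-residue.
(14/19) = -1 → non-residue.
Total quadratic residues among the 6: 2.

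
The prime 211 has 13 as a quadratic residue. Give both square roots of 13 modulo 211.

Since 211 ≡ 3 (mod 4), a square root of 13 is 13^((211+1)/4) = 13^53 mod 211.
Repeated squaring: 13^2≡169, 13^4≡76, 13^8≡79, 13^16≡122, 13^32≡114 (mod 211).
13^53 = 13^(32+16+4+1) ≡ 151 (mod 211).
Check: 151² = 22801 ≡ 13 (mod 211). The two roots are 60 and 151.

60, 151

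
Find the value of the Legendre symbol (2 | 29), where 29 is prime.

Pull out 2: since 29 ≡ 5 (mod 8), (2/29) = -1.
Reached (1/29) = 1. Collecting the sign flips along the way, the symbol is -1.

-1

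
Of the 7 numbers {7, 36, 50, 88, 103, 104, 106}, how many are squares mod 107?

1

(7/107) = -1 → non-residue.
(36/107) = +1 → QR.
(50/107) = -1 → non-residue.
(88/107) = -1 → non-residue.
(103/107) = -1 → non-residue.
(104/107) = -1 → non-residue.
(106/107) = -1 → non-residue.
Total quadratic residues among the 7: 1.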